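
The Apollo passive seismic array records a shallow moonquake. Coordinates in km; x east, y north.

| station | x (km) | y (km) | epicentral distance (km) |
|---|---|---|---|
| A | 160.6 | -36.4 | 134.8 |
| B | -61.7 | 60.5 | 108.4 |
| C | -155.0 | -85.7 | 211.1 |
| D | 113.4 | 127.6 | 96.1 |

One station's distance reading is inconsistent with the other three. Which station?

D

Solve using three stations at a time. Using A, B, C (subtract circle equations pairwise → linear system) gives (x, y) ≈ (33.7, 9.0).
Distances from that point to each station vs reported:
  A: calculated 134.8 vs reported 134.8 → residual 0.0 km
  B: calculated 108.4 vs reported 108.4 → residual 0.0 km
  C: calculated 211.1 vs reported 211.1 → residual 0.0 km
  D: calculated 142.9 vs reported 96.1 → residual 46.8 km
A, B, C are mutually consistent (residuals ≈ 0); D is off by 46.8 km.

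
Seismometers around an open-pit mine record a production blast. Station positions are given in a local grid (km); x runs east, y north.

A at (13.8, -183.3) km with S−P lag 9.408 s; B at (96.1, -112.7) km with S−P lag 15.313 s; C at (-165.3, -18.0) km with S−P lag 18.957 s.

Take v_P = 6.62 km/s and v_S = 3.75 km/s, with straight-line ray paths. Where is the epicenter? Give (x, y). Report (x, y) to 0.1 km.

Distance from S−P lag: d = Δt · v_P v_S / (v_P − v_S) = Δt · (6.62·3.75)/(6.62−3.75) ≈ 8.6498·Δt.
So d_A = 81.38, d_B = 132.45, d_C = 163.97 km.
Circle about each station: (x − 13.8)² + (y + 183.3)² = 81.38²; (x − 96.1)² + (y + 112.7)² = 132.45²; (x + 165.3)² + (y + 18.0)² = 163.97².
Subtracting the A equation from the B and C equations removes the quadratic terms:
164.6 x + 141.2 y = -22773.13
-358.2 x + 330.6 y = -26404.70
Solving the 2×2 system: x ≈ -36.2, y ≈ -119.1 km.

-36.2 km east, -119.1 km north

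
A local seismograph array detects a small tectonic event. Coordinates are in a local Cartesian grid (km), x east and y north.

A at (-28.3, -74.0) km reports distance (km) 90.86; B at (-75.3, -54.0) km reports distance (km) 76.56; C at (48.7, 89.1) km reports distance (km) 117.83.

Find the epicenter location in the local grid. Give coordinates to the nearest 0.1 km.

(-43.4, 15.6)

Circle about each station: (x + 28.3)² + (y + 74.0)² = 90.86²; (x + 75.3)² + (y + 54.0)² = 76.56²; (x − 48.7)² + (y − 89.1)² = 117.83².
Subtracting the A equation from the B and C equations removes the quadratic terms:
-94.0 x + 40.0 y = 4703.31
154.0 x + 326.2 y = -1594.76
Solving the 2×2 system: x ≈ -43.4, y ≈ 15.6 km.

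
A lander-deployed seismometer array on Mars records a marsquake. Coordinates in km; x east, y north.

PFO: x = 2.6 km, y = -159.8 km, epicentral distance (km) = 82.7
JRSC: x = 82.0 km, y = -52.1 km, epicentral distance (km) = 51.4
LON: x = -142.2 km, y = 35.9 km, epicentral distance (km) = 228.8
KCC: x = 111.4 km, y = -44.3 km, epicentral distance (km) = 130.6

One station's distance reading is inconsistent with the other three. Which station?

Solve using three stations at a time. Using PFO, JRSC, LON (subtract circle equations pairwise → linear system) gives (x, y) ≈ (48.3, -90.9).
Distances from that point to each station vs reported:
  PFO: calculated 82.7 vs reported 82.7 → residual 0.0 km
  JRSC: calculated 51.4 vs reported 51.4 → residual 0.0 km
  LON: calculated 228.8 vs reported 228.8 → residual 0.0 km
  KCC: calculated 78.4 vs reported 130.6 → residual 52.2 km
PFO, JRSC, LON are mutually consistent (residuals ≈ 0); KCC is off by 52.2 km.

KCC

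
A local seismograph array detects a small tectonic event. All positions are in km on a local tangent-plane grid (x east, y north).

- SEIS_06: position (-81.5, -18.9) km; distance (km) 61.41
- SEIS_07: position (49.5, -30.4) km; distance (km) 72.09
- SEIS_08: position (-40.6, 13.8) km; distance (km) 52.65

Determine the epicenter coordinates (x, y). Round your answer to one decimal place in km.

Circle about each station: (x + 81.5)² + (y + 18.9)² = 61.41²; (x − 49.5)² + (y + 30.4)² = 72.09²; (x + 40.6)² + (y − 13.8)² = 52.65².
Subtracting the SEIS_06 equation from the SEIS_07 and SEIS_08 equations removes the quadratic terms:
262.0 x − 23.0 y = -5050.83
81.8 x + 65.4 y = -4161.49
Solving the 2×2 system: x ≈ -22.4, y ≈ -35.6 km.

-22.4 km east, -35.6 km north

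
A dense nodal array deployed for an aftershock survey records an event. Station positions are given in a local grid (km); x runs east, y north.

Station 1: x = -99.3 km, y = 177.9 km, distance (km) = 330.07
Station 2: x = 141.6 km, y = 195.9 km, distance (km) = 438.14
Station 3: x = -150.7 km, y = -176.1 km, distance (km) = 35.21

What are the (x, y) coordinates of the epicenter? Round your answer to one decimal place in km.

x ≈ -125.9 km, y ≈ -151.1 km

Circle about each station: (x + 99.3)² + (y − 177.9)² = 330.07²; (x − 141.6)² + (y − 195.9)² = 438.14²; (x + 150.7)² + (y + 176.1)² = 35.21².
Subtracting the Station 1 equation from the Station 2 and Station 3 equations removes the quadratic terms:
481.8 x + 36.0 y = -66101.98
-102.8 x − 708.0 y = 119919.26
Solving the 2×2 system: x ≈ -125.9, y ≈ -151.1 km.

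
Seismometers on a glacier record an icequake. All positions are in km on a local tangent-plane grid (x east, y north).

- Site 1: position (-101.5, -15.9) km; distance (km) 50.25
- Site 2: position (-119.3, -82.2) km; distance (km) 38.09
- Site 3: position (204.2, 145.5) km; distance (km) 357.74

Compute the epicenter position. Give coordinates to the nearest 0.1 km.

-86.0 km east, -63.7 km north

Circle about each station: (x + 101.5)² + (y + 15.9)² = 50.25²; (x + 119.3)² + (y + 82.2)² = 38.09²; (x − 204.2)² + (y − 145.5)² = 357.74².
Subtracting pairs of circle equations eliminates x²+y² and gives linear equations (the radical axes):
-35.6 x − 132.6 y = 11508.48
611.4 x + 322.8 y = -73140.02
Solving the 2×2 system: x ≈ -86.0, y ≈ -63.7 km.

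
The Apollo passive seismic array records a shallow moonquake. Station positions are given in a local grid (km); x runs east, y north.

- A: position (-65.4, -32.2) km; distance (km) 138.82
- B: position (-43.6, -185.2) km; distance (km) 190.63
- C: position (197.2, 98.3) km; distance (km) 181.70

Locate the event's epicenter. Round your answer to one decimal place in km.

(73.4, -34.7)

Circle about each station: (x + 65.4)² + (y + 32.2)² = 138.82²; (x + 43.6)² + (y + 185.2)² = 190.63²; (x − 197.2)² + (y − 98.3)² = 181.70².
Subtracting the A equation from the B and C equations removes the quadratic terms:
43.6 x − 306.0 y = 13817.20
525.2 x + 261.0 y = 29492.83
Solving the 2×2 system: x ≈ 73.4, y ≈ -34.7 km.
Check against A (with the unrounded x, y): √((x + 65.4)²+(y + 32.2)²) = 138.82 ≈ 138.82 km. ✓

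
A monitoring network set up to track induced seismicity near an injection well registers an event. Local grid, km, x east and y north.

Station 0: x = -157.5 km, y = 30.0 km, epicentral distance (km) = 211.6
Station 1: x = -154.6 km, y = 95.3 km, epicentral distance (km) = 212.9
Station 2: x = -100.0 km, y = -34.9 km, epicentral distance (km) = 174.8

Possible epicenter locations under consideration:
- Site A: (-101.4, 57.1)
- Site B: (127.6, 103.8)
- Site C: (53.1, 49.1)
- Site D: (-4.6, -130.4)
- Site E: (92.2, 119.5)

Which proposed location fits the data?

For each candidate, compare |candidate − station| to the reported distance:
Site A: residuals Station 0 149.3, Station 1 147.4, Station 2 82.8 → max 149.3 km
Site B: residuals Station 0 82.9, Station 1 69.4, Station 2 91.7 → max 91.7 km
Site C: residuals Station 0 0.1, Station 1 0.1, Station 2 0.2 → max 0.2 km
Site D: residuals Station 0 10.0, Station 1 58.1, Station 2 39.8 → max 58.1 km
Site E: residuals Station 0 53.7, Station 1 35.1, Station 2 71.7 → max 71.7 km
Only Site C has all residuals ≈ 0.

Site C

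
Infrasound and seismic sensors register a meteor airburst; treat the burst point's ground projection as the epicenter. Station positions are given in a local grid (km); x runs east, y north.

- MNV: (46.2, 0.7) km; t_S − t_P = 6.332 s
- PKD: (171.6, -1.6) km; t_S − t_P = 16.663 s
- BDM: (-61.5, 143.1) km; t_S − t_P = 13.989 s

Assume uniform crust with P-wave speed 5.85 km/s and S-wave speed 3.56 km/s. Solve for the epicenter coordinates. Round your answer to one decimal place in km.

(31.6, 56.4)

Distance from S−P lag: d = Δt · v_P v_S / (v_P − v_S) = Δt · (5.85·3.56)/(5.85−3.56) ≈ 9.0943·Δt.
So d_MNV = 57.59, d_PKD = 151.54, d_BDM = 127.22 km.
Circle about each station: (x − 46.2)² + (y − 0.7)² = 57.59²; (x − 171.6)² + (y + 1.6)² = 151.54²; (x + 61.5)² + (y − 143.1)² = 127.22².
Subtracting the MNV equation from the PKD and BDM equations removes the quadratic terms:
250.8 x − 4.6 y = 7666.43
-215.4 x + 284.8 y = 9256.61
Solving the 2×2 system: x ≈ 31.6, y ≈ 56.4 km.
Check against MNV (with the unrounded x, y): √((x − 46.2)²+(y − 0.7)²) = 57.58 ≈ 57.59 km. ✓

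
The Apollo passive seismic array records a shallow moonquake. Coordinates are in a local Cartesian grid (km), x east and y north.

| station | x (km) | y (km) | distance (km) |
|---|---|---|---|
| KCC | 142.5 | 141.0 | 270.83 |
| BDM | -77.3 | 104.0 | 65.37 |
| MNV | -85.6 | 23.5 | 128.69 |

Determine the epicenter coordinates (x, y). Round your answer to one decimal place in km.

Circle about each station: (x − 142.5)² + (y − 141.0)² = 270.83²; (x + 77.3)² + (y − 104.0)² = 65.37²; (x + 85.6)² + (y − 23.5)² = 128.69².
Subtracting pairs of circle equations eliminates x²+y² and gives linear equations (the radical axes):
-439.6 x − 74.0 y = 45679.69
-456.2 x − 235.0 y = 24480.13
Solving the 2×2 system: x ≈ -128.3, y ≈ 144.9 km.

-128.3 km east, 144.9 km north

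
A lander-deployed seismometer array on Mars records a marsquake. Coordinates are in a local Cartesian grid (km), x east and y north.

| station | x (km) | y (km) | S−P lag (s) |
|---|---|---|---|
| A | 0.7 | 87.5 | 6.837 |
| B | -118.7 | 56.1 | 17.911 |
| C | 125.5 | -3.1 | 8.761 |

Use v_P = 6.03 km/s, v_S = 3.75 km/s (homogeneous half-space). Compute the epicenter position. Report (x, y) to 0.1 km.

(58.9, 52.7)

Distance from S−P lag: d = Δt · v_P v_S / (v_P − v_S) = Δt · (6.03·3.75)/(6.03−3.75) ≈ 9.9178·Δt.
So d_A = 67.81, d_B = 177.64, d_C = 86.89 km.
Circle about each station: (x − 0.7)² + (y − 87.5)² = 67.81²; (x + 118.7)² + (y − 56.1)² = 177.64²; (x − 125.5)² + (y + 3.1)² = 86.89².
Subtracting the A equation from the B and C equations removes the quadratic terms:
-238.8 x − 62.8 y = -17377.61
249.6 x − 181.2 y = 5151.44
Solving the 2×2 system: x ≈ 58.9, y ≈ 52.7 km.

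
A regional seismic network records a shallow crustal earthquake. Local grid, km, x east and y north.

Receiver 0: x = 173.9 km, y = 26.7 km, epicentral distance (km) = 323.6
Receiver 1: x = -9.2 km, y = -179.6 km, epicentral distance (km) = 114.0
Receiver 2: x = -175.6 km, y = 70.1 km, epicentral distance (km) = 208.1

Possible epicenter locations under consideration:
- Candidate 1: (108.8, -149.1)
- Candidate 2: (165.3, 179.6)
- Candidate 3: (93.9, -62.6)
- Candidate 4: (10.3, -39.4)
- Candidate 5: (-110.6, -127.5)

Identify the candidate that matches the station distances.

Candidate 5

For each candidate, compare |candidate − station| to the reported distance:
Candidate 1: residuals Receiver 0 136.1, Receiver 1 7.9, Receiver 2 151.0 → max 151.0 km
Candidate 2: residuals Receiver 0 170.5, Receiver 1 285.3, Receiver 2 150.0 → max 285.3 km
Candidate 3: residuals Receiver 0 203.7, Receiver 1 41.9, Receiver 2 92.3 → max 203.7 km
Candidate 4: residuals Receiver 0 147.2, Receiver 1 27.5, Receiver 2 7.7 → max 147.2 km
Candidate 5: residuals Receiver 0 0.0, Receiver 1 0.0, Receiver 2 0.1 → max 0.1 km
Only Candidate 5 has all residuals ≈ 0.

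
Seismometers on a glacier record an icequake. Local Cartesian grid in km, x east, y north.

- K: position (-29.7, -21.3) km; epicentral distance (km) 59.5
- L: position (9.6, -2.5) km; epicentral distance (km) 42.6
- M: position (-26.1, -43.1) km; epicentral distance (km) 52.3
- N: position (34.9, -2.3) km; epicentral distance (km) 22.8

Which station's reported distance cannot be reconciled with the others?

Solve using three stations at a time. Using K, L, M (subtract circle equations pairwise → linear system) gives (x, y) ≈ (26.2, -41.7).
Distances from that point to each station vs reported:
  K: calculated 59.5 vs reported 59.5 → residual 0.0 km
  L: calculated 42.6 vs reported 42.6 → residual 0.0 km
  M: calculated 52.3 vs reported 52.3 → residual 0.0 km
  N: calculated 40.4 vs reported 22.8 → residual 17.6 km
K, L, M are mutually consistent (residuals ≈ 0); N is off by 17.6 km.

N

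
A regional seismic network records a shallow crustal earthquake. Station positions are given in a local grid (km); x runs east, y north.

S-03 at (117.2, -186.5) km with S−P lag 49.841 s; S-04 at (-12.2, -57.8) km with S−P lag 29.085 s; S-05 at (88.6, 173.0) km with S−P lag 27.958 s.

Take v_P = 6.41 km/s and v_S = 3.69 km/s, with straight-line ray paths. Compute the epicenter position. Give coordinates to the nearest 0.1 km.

-153.6 km east, 151.9 km north

Distance from S−P lag: d = Δt · v_P v_S / (v_P − v_S) = Δt · (6.41·3.69)/(6.41−3.69) ≈ 8.6959·Δt.
So d_S-03 = 433.41, d_S-04 = 252.92, d_S-05 = 243.12 km.
Circle about each station: (x − 117.2)² + (y + 186.5)² = 433.41²; (x + 12.2)² + (y + 57.8)² = 252.92²; (x − 88.6)² + (y − 173.0)² = 243.12².
Subtracting the S-03 equation from the S-04 and S-05 equations removes the quadratic terms:
-258.8 x + 257.4 y = 78847.29
-57.2 x + 719.0 y = 117997.76
Solving the 2×2 system: x ≈ -153.6, y ≈ 151.9 km.
Check against S-03 (with the unrounded x, y): √((x − 117.2)²+(y + 186.5)²) = 433.40 ≈ 433.41 km. ✓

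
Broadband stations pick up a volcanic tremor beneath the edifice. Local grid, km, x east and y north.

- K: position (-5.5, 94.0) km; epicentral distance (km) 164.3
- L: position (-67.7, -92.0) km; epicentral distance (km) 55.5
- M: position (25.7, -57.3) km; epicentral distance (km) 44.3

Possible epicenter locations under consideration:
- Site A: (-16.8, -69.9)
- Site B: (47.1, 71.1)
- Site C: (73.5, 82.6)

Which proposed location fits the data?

Site A

For each candidate, compare |candidate − station| to the reported distance:
Site A: residuals K 0.0, L 0.0, M 0.0 → max 0.0 km
Site B: residuals K 106.9, L 144.0, M 85.9 → max 144.0 km
Site C: residuals K 84.5, L 169.0, M 103.5 → max 169.0 km
Only Site A has all residuals ≈ 0.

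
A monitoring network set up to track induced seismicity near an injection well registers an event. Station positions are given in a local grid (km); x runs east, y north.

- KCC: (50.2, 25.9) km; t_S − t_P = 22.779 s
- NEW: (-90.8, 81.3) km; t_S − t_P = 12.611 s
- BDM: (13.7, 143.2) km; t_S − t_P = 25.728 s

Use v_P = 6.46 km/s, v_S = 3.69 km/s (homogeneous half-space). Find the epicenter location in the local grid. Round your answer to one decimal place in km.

(-141.6, -14.6)

Distance from S−P lag: d = Δt · v_P v_S / (v_P − v_S) = Δt · (6.46·3.69)/(6.46−3.69) ≈ 8.6056·Δt.
So d_KCC = 196.03, d_NEW = 108.52, d_BDM = 221.40 km.
Circle about each station: (x − 50.2)² + (y − 25.9)² = 196.03²; (x + 90.8)² + (y − 81.3)² = 108.52²; (x − 13.7)² + (y − 143.2)² = 221.40².
Subtracting the KCC equation from the NEW and BDM equations removes the quadratic terms:
-282.0 x + 110.8 y = 38314.65
-73.0 x + 234.6 y = 6912.88
Solving the 2×2 system: x ≈ -141.6, y ≈ -14.6 km.
Check against KCC (with the unrounded x, y): √((x − 50.2)²+(y − 25.9)²) = 196.03 ≈ 196.03 km. ✓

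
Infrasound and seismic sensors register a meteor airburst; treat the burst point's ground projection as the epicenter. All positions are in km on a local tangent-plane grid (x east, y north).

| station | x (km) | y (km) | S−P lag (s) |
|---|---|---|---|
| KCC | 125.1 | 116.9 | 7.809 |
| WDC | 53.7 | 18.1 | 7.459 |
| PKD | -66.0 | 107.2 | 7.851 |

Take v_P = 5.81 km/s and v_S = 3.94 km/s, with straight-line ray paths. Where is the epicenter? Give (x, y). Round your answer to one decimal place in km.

Distance from S−P lag: d = Δt · v_P v_S / (v_P − v_S) = Δt · (5.81·3.94)/(5.81−3.94) ≈ 12.2414·Δt.
So d_KCC = 95.59, d_WDC = 91.31, d_PKD = 96.11 km.
Circle about each station: (x − 125.1)² + (y − 116.9)² = 95.59²; (x − 53.7)² + (y − 18.1)² = 91.31²; (x + 66.0)² + (y − 107.2)² = 96.11².
Subtracting the KCC equation from the WDC and PKD equations removes the quadratic terms:
-142.8 x − 197.6 y = -25304.39
-382.2 x − 19.4 y = -13567.46
Solving the 2×2 system: x ≈ 30.1, y ≈ 106.3 km.
Check against KCC (with the unrounded x, y): √((x − 125.1)²+(y − 116.9)²) = 95.59 ≈ 95.59 km. ✓

30.1 km east, 106.3 km north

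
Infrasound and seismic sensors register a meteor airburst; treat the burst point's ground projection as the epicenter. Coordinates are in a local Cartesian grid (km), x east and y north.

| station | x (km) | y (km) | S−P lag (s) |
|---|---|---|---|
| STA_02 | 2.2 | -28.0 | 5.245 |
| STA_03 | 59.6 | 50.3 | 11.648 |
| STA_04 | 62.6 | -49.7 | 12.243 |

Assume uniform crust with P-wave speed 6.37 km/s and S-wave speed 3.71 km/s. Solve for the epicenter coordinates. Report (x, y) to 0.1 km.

Distance from S−P lag: d = Δt · v_P v_S / (v_P − v_S) = Δt · (6.37·3.71)/(6.37−3.71) ≈ 8.8845·Δt.
So d_STA_02 = 46.60, d_STA_03 = 103.49, d_STA_04 = 108.77 km.
Circle about each station: (x − 2.2)² + (y + 28.0)² = 46.60²; (x − 59.6)² + (y − 50.3)² = 103.49²; (x − 62.6)² + (y + 49.7)² = 108.77².
Subtracting pairs of circle equations eliminates x²+y² and gives linear equations (the radical axes):
114.8 x + 156.6 y = -3245.21
120.8 x − 43.4 y = -4059.34
Solving the 2×2 system: x ≈ -32.5, y ≈ 3.1 km.

(-32.5, 3.1)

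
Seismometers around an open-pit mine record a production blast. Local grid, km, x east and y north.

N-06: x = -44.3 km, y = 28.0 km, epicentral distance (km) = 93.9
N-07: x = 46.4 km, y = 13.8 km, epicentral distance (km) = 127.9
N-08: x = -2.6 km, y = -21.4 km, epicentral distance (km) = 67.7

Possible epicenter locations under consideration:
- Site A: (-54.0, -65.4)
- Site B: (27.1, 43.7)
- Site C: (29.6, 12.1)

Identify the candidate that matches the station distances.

Site A

For each candidate, compare |candidate − station| to the reported distance:
Site A: residuals N-06 0.0, N-07 0.0, N-08 0.0 → max 0.0 km
Site B: residuals N-06 20.8, N-07 92.3, N-08 3.9 → max 92.3 km
Site C: residuals N-06 18.3, N-07 111.0, N-08 21.2 → max 111.0 km
Only Site A has all residuals ≈ 0.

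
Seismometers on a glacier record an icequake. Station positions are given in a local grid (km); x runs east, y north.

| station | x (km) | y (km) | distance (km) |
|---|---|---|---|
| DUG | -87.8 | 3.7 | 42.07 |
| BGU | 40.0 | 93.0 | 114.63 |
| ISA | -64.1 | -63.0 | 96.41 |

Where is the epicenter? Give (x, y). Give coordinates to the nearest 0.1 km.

Circle about each station: (x + 87.8)² + (y − 3.7)² = 42.07²; (x − 40.0)² + (y − 93.0)² = 114.63²; (x + 64.1)² + (y + 63.0)² = 96.41².
Subtracting the DUG equation from the BGU and ISA equations removes the quadratic terms:
255.6 x + 178.6 y = -8843.68
47.4 x − 133.4 y = -7169.72
Solving the 2×2 system: x ≈ -57.8, y ≈ 33.2 km.

-57.8 km east, 33.2 km north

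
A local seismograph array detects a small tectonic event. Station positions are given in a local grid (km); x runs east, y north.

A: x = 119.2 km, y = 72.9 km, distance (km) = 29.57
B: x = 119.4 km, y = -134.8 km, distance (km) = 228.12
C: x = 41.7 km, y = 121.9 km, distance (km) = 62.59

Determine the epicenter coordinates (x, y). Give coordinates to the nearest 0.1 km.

Circle about each station: (x − 119.2)² + (y − 72.9)² = 29.57²; (x − 119.4)² + (y + 134.8)² = 228.12²; (x − 41.7)² + (y − 121.9)² = 62.59².
Subtracting pairs of circle equations eliminates x²+y² and gives linear equations (the radical axes):
0.4 x − 415.4 y = -38260.00
-155.0 x + 98.0 y = -5967.67
Solving the 2×2 system: x ≈ 96.8, y ≈ 92.2 km.
Check against A (with the unrounded x, y): √((x − 119.2)²+(y − 72.9)²) = 29.57 ≈ 29.57 km. ✓

(96.8, 92.2)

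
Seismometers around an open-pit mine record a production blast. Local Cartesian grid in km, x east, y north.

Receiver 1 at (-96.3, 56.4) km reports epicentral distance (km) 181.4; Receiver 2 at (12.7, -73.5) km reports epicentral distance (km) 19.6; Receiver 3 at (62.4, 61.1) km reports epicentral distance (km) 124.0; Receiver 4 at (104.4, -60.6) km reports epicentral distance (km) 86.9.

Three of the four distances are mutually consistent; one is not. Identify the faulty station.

Solve using three stations at a time. Using Receiver 2, Receiver 3, Receiver 4 (subtract circle equations pairwise → linear system) gives (x, y) ≈ (17.7, -54.6).
Distances from that point to each station vs reported:
  Receiver 1: calculated 159.1 vs reported 181.4 → residual 22.3 km
  Receiver 2: calculated 19.6 vs reported 19.6 → residual 0.0 km
  Receiver 3: calculated 124.0 vs reported 124.0 → residual 0.0 km
  Receiver 4: calculated 86.9 vs reported 86.9 → residual 0.0 km
Receiver 2, Receiver 3, Receiver 4 are mutually consistent (residuals ≈ 0); Receiver 1 is off by 22.3 km.

Receiver 1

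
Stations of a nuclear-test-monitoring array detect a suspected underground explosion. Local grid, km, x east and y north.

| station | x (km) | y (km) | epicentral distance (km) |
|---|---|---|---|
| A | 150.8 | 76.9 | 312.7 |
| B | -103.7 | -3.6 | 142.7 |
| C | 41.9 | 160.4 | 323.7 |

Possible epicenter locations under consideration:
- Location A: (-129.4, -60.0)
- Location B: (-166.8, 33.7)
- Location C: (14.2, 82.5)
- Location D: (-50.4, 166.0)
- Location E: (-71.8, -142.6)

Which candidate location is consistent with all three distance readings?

Location E

For each candidate, compare |candidate − station| to the reported distance:
Location A: residuals A 0.8, B 80.7, C 44.6 → max 80.7 km
Location B: residuals A 7.8, B 69.4, C 79.6 → max 79.6 km
Location C: residuals A 176.0, B 3.3, C 241.0 → max 241.0 km
Location D: residuals A 92.7, B 35.1, C 231.2 → max 231.2 km
Location E: residuals A 0.1, B 0.1, C 0.1 → max 0.1 km
Only Location E has all residuals ≈ 0.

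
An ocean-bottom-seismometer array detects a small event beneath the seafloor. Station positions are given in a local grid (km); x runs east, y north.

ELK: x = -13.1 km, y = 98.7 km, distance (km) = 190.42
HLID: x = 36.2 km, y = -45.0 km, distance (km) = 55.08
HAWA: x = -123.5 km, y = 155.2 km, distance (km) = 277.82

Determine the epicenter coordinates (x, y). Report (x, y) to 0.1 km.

(5.6, -90.8)

Circle about each station: (x + 13.1)² + (y − 98.7)² = 190.42²; (x − 36.2)² + (y + 45.0)² = 55.08²; (x + 123.5)² + (y − 155.2)² = 277.82².
Subtracting the ELK equation from the HLID and HAWA equations removes the quadratic terms:
98.6 x − 287.4 y = 26648.11
-220.8 x + 113.0 y = -11498.19
Solving the 2×2 system: x ≈ 5.6, y ≈ -90.8 km.
Check against ELK (with the unrounded x, y): √((x + 13.1)²+(y − 98.7)²) = 190.42 ≈ 190.42 km. ✓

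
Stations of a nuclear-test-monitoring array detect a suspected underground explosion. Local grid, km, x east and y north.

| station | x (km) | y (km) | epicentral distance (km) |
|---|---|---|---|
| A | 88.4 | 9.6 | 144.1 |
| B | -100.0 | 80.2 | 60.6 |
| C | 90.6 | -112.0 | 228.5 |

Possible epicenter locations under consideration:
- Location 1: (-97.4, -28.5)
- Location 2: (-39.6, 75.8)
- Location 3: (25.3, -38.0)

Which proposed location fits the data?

For each candidate, compare |candidate − station| to the reported distance:
Location 1: residuals A 45.6, B 48.1, C 22.8 → max 48.1 km
Location 2: residuals A 0.0, B 0.0, C 0.0 → max 0.0 km
Location 3: residuals A 65.1, B 111.7, C 129.8 → max 129.8 km
Only Location 2 has all residuals ≈ 0.

Location 2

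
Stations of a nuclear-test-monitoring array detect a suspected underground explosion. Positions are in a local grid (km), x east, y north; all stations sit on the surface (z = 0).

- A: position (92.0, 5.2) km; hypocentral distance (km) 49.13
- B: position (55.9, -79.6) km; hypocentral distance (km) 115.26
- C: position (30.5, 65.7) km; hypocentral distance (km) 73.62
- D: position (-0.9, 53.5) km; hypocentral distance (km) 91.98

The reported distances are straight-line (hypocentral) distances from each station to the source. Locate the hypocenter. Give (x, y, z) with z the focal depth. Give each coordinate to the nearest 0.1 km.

x ≈ 76.3 km, y ≈ 25.9 km, depth ≈ 41.7 km

Each station gives a sphere (x−x_i)² + (y−y_i)² + z² = d_i² (stations at z=0).
Subtracting the A sphere from B and C: z² cancels, leaving linear equations in x and y:
-72.2 x − 169.6 y = -9901.18
-123.0 x + 121.0 y = -6250.45
Solving: x ≈ 76.296, y ≈ 25.900 km (keep extra digits for the depth step; rounded: 76.3, 25.9).
Then from the A sphere: z² = 49.13² − (x − 92.0)² − (y − 5.2)² with x = 76.296, y = 25.900, so z ≈ 41.697 ≈ 41.7 km.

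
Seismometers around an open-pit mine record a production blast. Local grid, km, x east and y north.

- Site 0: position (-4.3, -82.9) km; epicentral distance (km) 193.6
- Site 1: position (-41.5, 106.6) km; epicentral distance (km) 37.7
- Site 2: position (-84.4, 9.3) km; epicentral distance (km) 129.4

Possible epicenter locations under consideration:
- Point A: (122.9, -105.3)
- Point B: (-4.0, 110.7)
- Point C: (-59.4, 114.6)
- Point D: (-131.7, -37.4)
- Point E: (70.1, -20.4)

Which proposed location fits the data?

Point B

For each candidate, compare |candidate − station| to the reported distance:
Point A: residuals Site 0 64.4, Site 1 230.5, Site 2 107.5 → max 230.5 km
Point B: residuals Site 0 0.0, Site 1 0.0, Site 2 0.0 → max 0.0 km
Point C: residuals Site 0 11.4, Site 1 18.1, Site 2 21.2 → max 21.2 km
Point D: residuals Site 0 58.3, Site 1 132.2, Site 2 62.9 → max 132.2 km
Point E: residuals Site 0 96.4, Site 1 131.4, Site 2 27.9 → max 131.4 km
Only Point B has all residuals ≈ 0.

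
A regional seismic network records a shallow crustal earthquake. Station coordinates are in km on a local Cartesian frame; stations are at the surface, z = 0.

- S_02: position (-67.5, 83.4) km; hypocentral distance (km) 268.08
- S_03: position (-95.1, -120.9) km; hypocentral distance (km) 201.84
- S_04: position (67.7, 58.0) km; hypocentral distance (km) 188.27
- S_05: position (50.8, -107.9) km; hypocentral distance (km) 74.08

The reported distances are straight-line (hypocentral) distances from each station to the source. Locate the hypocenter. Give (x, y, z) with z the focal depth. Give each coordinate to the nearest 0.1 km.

Each station gives a sphere (x−x_i)² + (y−y_i)² + z² = d_i² (stations at z=0).
Subtracting the S_02 sphere from S_03 and S_04: z² cancels, leaving linear equations in x and y:
-55.2 x − 408.6 y = 43276.51
270.4 x − 50.8 y = 32856.77
Solving: x ≈ 99.099, y ≈ -119.302 km (keep extra digits for the depth step; rounded: 99.1, -119.3).
Then from the S_02 sphere: z² = 268.08² − (x + 67.5)² − (y − 83.4)² with x = 99.099, y = -119.302, so z ≈ 54.987 ≈ 55.0 km.

(99.1, -119.3, 55.0)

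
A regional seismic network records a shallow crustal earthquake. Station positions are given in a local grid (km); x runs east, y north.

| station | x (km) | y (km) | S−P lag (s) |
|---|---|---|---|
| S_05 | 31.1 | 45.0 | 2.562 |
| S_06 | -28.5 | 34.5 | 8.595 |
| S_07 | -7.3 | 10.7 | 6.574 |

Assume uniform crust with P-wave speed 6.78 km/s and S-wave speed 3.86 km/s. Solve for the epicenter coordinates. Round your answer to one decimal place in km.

x ≈ 48.4 km, y ≈ 29.9 km

Distance from S−P lag: d = Δt · v_P v_S / (v_P − v_S) = Δt · (6.78·3.86)/(6.78−3.86) ≈ 8.9626·Δt.
So d_S_05 = 22.96, d_S_06 = 77.03, d_S_07 = 58.92 km.
Circle about each station: (x − 31.1)² + (y − 45.0)² = 22.96²; (x + 28.5)² + (y − 34.5)² = 77.03²; (x + 7.3)² + (y − 10.7)² = 58.92².
Subtracting pairs of circle equations eliminates x²+y² and gives linear equations (the radical axes):
-119.2 x − 21.0 y = -6396.17
-76.8 x − 68.6 y = -5768.83
Solving the 2×2 system: x ≈ 48.4, y ≈ 29.9 km.
Check against S_05 (with the unrounded x, y): √((x − 31.1)²+(y − 45.0)²) = 22.94 ≈ 22.96 km. ✓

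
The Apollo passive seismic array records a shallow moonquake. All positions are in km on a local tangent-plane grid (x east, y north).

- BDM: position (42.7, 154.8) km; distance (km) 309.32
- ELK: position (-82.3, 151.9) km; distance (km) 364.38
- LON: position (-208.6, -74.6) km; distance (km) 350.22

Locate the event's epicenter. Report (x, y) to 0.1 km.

x ≈ 135.4 km, y ≈ -140.3 km

Circle about each station: (x − 42.7)² + (y − 154.8)² = 309.32²; (x + 82.3)² + (y − 151.9)² = 364.38²; (x + 208.6)² + (y + 74.6)² = 350.22².
Subtracting the BDM equation from the ELK and LON equations removes the quadratic terms:
-250.0 x − 5.8 y = -33033.35
-502.6 x − 458.8 y = -3682.40
Solving the 2×2 system: x ≈ 135.4, y ≈ -140.3 km.
Check against BDM (with the unrounded x, y): √((x − 42.7)²+(y − 154.8)²) = 309.30 ≈ 309.32 km. ✓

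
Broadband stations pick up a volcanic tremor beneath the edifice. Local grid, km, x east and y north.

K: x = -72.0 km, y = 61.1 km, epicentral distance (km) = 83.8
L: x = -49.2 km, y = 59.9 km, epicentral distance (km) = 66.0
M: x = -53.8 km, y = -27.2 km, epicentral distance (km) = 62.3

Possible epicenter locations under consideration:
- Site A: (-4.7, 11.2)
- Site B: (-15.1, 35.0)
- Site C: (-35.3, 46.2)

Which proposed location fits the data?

Site A

For each candidate, compare |candidate − station| to the reported distance:
Site A: residuals K 0.0, L 0.0, M 0.0 → max 0.0 km
Site B: residuals K 21.2, L 23.8, M 11.0 → max 23.8 km
Site C: residuals K 44.2, L 46.5, M 13.4 → max 46.5 km
Only Site A has all residuals ≈ 0.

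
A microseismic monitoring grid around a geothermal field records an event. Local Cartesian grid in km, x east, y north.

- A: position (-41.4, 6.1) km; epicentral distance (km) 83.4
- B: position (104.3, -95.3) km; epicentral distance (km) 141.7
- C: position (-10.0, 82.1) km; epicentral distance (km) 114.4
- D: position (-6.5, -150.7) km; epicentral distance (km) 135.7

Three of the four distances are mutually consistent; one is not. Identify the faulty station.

Solve using three stations at a time. Using A, C, D (subtract circle equations pairwise → linear system) gives (x, y) ≈ (37.1, -22.2).
Distances from that point to each station vs reported:
  A: calculated 83.4 vs reported 83.4 → residual 0.0 km
  B: calculated 99.3 vs reported 141.7 → residual 42.4 km
  C: calculated 114.4 vs reported 114.4 → residual 0.0 km
  D: calculated 135.7 vs reported 135.7 → residual 0.0 km
A, C, D are mutually consistent (residuals ≈ 0); B is off by 42.4 km.

B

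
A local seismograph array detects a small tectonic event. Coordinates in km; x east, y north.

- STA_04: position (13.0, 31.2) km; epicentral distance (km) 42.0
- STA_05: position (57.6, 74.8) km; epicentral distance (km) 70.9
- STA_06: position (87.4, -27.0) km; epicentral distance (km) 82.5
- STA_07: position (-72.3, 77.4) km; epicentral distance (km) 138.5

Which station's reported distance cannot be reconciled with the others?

STA_06

Solve using three stations at a time. Using STA_04, STA_05, STA_07 (subtract circle equations pairwise → linear system) gives (x, y) ≈ (45.7, 4.9).
Distances from that point to each station vs reported:
  STA_04: calculated 42.0 vs reported 42.0 → residual 0.0 km
  STA_05: calculated 70.9 vs reported 70.9 → residual 0.0 km
  STA_06: calculated 52.5 vs reported 82.5 → residual 30.0 km
  STA_07: calculated 138.5 vs reported 138.5 → residual 0.0 km
STA_04, STA_05, STA_07 are mutually consistent (residuals ≈ 0); STA_06 is off by 30.0 km.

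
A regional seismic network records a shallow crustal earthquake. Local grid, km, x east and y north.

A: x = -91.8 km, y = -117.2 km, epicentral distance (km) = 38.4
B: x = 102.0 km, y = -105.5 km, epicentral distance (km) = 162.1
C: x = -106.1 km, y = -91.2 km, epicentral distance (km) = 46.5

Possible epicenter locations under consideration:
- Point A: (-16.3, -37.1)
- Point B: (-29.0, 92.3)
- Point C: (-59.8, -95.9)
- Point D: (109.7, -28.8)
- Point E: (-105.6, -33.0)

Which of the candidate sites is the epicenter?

Point C

For each candidate, compare |candidate − station| to the reported distance:
Point A: residuals A 71.7, B 25.4, C 58.3 → max 71.7 km
Point B: residuals A 180.3, B 75.1, C 152.5 → max 180.3 km
Point C: residuals A 0.0, B 0.0, C 0.0 → max 0.0 km
Point D: residuals A 181.6, B 85.0, C 178.1 → max 181.6 km
Point E: residuals A 46.9, B 57.8, C 11.7 → max 57.8 km
Only Point C has all residuals ≈ 0.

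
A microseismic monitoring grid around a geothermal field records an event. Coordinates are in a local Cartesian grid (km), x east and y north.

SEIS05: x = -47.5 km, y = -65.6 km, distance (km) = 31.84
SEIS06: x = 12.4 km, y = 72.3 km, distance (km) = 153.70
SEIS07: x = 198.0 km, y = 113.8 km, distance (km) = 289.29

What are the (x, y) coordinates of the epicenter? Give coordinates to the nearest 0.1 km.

x ≈ -18.3 km, y ≈ -78.3 km

Circle about each station: (x + 47.5)² + (y + 65.6)² = 31.84²; (x − 12.4)² + (y − 72.3)² = 153.70²; (x − 198.0)² + (y − 113.8)² = 289.29².
Subtracting pairs of circle equations eliminates x²+y² and gives linear equations (the radical axes):
119.8 x + 275.8 y = -23788.46
491.0 x + 358.8 y = -37080.09
Solving the 2×2 system: x ≈ -18.3, y ≈ -78.3 km.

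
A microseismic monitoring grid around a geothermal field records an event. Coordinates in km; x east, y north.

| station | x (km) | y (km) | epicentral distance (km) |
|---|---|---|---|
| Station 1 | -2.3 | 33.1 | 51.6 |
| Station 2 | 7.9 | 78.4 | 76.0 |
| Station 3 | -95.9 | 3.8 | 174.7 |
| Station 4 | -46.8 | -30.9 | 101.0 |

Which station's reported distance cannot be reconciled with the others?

Station 3

Solve using three stations at a time. Using Station 1, Station 2, Station 4 (subtract circle equations pairwise → linear system) gives (x, y) ≈ (44.5, 12.0).
Distances from that point to each station vs reported:
  Station 1: calculated 51.3 vs reported 51.6 → residual 0.3 km
  Station 2: calculated 75.8 vs reported 76.0 → residual 0.2 km
  Station 3: calculated 140.6 vs reported 174.7 → residual 34.1 km
  Station 4: calculated 100.9 vs reported 101.0 → residual 0.1 km
Station 1, Station 2, Station 4 are mutually consistent (residuals ≈ 0); Station 3 is off by 34.1 km.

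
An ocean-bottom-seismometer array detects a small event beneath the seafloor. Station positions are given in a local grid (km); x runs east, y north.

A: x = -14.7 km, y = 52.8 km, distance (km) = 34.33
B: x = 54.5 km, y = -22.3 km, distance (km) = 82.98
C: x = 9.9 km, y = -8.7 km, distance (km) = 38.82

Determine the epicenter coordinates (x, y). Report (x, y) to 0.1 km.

Circle about each station: (x + 14.7)² + (y − 52.8)² = 34.33²; (x − 54.5)² + (y + 22.3)² = 82.98²; (x − 9.9)² + (y + 8.7)² = 38.82².
Subtracting the A equation from the B and C equations removes the quadratic terms:
138.4 x − 150.2 y = -5243.52
49.2 x − 123.0 y = -3158.67
Solving the 2×2 system: x ≈ -17.7, y ≈ 18.6 km.

-17.7 km east, 18.6 km north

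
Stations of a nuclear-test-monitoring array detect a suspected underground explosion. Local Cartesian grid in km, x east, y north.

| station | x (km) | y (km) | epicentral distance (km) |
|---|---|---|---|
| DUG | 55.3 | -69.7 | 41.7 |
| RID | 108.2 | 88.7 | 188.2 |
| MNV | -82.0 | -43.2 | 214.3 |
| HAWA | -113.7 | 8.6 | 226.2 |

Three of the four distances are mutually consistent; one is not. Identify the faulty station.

MNV

Solve using three stations at a time. Using DUG, RID, HAWA (subtract circle equations pairwise → linear system) gives (x, y) ≈ (85.7, -98.1).
Distances from that point to each station vs reported:
  DUG: calculated 41.6 vs reported 41.7 → residual 0.1 km
  RID: calculated 188.2 vs reported 188.2 → residual 0.0 km
  MNV: calculated 176.5 vs reported 214.3 → residual 37.8 km
  HAWA: calculated 226.2 vs reported 226.2 → residual 0.0 km
DUG, RID, HAWA are mutually consistent (residuals ≈ 0); MNV is off by 37.8 km.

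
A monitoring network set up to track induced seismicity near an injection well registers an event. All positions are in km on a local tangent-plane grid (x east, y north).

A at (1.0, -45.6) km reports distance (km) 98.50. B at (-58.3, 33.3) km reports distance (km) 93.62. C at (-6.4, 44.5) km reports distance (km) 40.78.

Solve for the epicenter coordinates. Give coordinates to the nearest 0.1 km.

x ≈ 34.3 km, y ≈ 47.1 km

Circle about each station: (x − 1.0)² + (y + 45.6)² = 98.50²; (x + 58.3)² + (y − 33.3)² = 93.62²; (x + 6.4)² + (y − 44.5)² = 40.78².
Subtracting pairs of circle equations eliminates x²+y² and gives linear equations (the radical axes):
-118.6 x + 157.8 y = 3364.97
-14.8 x + 180.2 y = 7980.09
Solving the 2×2 system: x ≈ 34.3, y ≈ 47.1 km.
Check against A (with the unrounded x, y): √((x − 1.0)²+(y + 45.6)²) = 98.50 ≈ 98.50 km. ✓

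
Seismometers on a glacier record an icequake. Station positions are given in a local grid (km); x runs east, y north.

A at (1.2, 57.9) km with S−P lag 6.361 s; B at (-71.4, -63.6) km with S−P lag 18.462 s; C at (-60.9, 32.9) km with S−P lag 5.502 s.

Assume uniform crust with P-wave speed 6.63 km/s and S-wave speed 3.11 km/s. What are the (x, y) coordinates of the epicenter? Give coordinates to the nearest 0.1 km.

x ≈ -28.8 km, y ≈ 35.8 km

Distance from S−P lag: d = Δt · v_P v_S / (v_P − v_S) = Δt · (6.63·3.11)/(6.63−3.11) ≈ 5.8578·Δt.
So d_A = 37.26, d_B = 108.15, d_C = 32.23 km.
Circle about each station: (x − 1.2)² + (y − 57.9)² = 37.26²; (x + 71.4)² + (y + 63.6)² = 108.15²; (x + 60.9)² + (y − 32.9)² = 32.23².
Subtracting the A equation from the B and C equations removes the quadratic terms:
-145.2 x − 243.0 y = -4519.04
-124.2 x − 50.0 y = 1786.90
Solving the 2×2 system: x ≈ -28.8, y ≈ 35.8 km.
Check against A (with the unrounded x, y): √((x − 1.2)²+(y − 57.9)²) = 37.26 ≈ 37.26 km. ✓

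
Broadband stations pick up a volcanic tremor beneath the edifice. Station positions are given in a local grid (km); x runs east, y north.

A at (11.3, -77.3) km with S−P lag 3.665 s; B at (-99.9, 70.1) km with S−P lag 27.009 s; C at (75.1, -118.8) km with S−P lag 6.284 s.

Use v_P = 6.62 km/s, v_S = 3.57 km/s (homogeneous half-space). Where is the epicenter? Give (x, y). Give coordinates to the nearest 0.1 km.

37.8 km east, -87.5 km north

Distance from S−P lag: d = Δt · v_P v_S / (v_P − v_S) = Δt · (6.62·3.57)/(6.62−3.57) ≈ 7.7487·Δt.
So d_A = 28.40, d_B = 209.28, d_C = 48.69 km.
Circle about each station: (x − 11.3)² + (y + 77.3)² = 28.40²; (x + 99.9)² + (y − 70.1)² = 209.28²; (x − 75.1)² + (y + 118.8)² = 48.69².
Subtracting the A equation from the B and C equations removes the quadratic terms:
-222.4 x + 294.8 y = -34200.52
127.6 x − 83.0 y = 12086.31
Solving the 2×2 system: x ≈ 37.8, y ≈ -87.5 km.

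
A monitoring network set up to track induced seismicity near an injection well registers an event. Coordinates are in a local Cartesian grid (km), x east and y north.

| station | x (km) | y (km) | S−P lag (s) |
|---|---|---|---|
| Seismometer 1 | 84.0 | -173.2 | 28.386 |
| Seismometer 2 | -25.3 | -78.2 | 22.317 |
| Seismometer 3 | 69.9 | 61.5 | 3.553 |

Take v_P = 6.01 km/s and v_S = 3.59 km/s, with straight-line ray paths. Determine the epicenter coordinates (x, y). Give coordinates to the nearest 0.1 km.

Distance from S−P lag: d = Δt · v_P v_S / (v_P − v_S) = Δt · (6.01·3.59)/(6.01−3.59) ≈ 8.9157·Δt.
So d_Seismometer 1 = 253.08, d_Seismometer 2 = 198.97, d_Seismometer 3 = 31.68 km.
Circle about each station: (x − 84.0)² + (y + 173.2)² = 253.08²; (x + 25.3)² + (y + 78.2)² = 198.97²; (x − 69.9)² + (y − 61.5)² = 31.68².
Subtracting pairs of circle equations eliminates x²+y² and gives linear equations (the radical axes):
-218.6 x + 190.0 y = -5838.48
-28.2 x + 469.4 y = 34659.88
Solving the 2×2 system: x ≈ 95.9, y ≈ 79.6 km.

x ≈ 95.9 km, y ≈ 79.6 km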